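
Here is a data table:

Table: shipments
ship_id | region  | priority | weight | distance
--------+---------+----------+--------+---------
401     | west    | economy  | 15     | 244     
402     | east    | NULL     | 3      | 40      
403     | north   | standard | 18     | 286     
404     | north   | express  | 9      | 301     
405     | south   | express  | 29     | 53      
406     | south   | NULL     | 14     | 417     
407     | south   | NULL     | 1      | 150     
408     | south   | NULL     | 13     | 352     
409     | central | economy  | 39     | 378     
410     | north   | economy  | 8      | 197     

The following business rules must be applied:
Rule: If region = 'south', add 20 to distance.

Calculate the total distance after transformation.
2498

Step 1: Count records where region = 'south': 4
Step 2: Total bonus added: 4 × 20 = 80
Step 3: Original sum of distance: 2418
Step 4: Final sum = 2418 + 80 = 2498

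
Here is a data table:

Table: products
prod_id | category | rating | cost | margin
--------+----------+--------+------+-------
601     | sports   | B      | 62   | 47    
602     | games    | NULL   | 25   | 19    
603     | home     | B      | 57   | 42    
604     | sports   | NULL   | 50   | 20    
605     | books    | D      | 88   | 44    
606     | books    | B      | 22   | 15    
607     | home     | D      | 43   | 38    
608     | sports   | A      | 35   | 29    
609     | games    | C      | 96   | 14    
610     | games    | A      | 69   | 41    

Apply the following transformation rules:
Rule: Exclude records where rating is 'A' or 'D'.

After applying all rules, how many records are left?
6

Step 1: Count records to exclude
  - 2 (A) + 2 (D) = 4 records
Step 2: Total records: 10
Step 3: Remaining = 10 - 4 = 6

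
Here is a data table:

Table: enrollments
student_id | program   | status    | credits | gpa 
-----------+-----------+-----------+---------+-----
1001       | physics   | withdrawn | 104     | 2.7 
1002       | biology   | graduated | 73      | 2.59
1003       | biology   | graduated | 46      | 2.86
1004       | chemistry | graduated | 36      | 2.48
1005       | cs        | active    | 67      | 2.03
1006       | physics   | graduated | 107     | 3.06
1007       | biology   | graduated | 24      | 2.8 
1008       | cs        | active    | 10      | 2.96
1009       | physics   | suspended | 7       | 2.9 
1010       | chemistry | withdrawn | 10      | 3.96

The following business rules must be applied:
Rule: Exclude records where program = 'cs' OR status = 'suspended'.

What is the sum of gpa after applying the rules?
20.45

Step 1: Find records where program = 'cs' OR status = 'suspended'
Step 2: 3 records match, summing to 7.89
Step 3: Original sum: 28.34
Step 4: Remaining sum = 28.34 - 7.89 = 20.45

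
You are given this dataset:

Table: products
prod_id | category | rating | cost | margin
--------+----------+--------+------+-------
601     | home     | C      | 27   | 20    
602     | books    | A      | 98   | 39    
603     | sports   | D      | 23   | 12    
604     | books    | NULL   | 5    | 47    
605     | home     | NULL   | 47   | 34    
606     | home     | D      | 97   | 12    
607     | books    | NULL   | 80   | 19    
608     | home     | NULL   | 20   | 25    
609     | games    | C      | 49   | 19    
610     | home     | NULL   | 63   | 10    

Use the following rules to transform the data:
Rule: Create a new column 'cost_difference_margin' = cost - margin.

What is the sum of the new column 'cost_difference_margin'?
272

Step 1: For each record, compute cost - margin
Example calculations:
  27 - 20 = 7
  98 - 39 = 59
  23 - 12 = 11
  ...
Step 2: Sum all derived values
Step 3: Total = 272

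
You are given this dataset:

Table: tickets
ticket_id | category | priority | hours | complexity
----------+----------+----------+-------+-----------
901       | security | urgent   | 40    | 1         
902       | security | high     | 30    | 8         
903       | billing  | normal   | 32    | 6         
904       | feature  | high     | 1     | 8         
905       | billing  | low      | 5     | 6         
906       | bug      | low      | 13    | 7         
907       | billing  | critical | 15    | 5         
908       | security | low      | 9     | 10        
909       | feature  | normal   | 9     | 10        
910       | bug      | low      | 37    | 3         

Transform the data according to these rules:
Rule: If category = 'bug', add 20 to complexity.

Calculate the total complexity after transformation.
104

Step 1: Count records where category = 'bug': 2
Step 2: Total bonus added: 2 × 20 = 40
Step 3: Original sum of complexity: 64
Step 4: Final sum = 64 + 40 = 104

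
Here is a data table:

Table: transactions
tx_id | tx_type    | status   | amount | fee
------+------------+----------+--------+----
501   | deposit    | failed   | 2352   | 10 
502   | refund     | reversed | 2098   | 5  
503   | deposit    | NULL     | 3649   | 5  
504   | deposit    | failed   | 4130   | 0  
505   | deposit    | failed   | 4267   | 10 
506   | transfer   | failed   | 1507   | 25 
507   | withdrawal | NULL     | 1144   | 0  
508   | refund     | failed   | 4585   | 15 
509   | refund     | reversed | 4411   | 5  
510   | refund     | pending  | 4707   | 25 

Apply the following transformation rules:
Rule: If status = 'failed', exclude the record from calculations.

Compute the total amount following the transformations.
16009

Step 1: Identify records where status = 'failed'
Step 2: The excluded records sum to 16841
Step 3: Original total amount = 32850
Step 4: Remaining total = 32850 - 16841 = 16009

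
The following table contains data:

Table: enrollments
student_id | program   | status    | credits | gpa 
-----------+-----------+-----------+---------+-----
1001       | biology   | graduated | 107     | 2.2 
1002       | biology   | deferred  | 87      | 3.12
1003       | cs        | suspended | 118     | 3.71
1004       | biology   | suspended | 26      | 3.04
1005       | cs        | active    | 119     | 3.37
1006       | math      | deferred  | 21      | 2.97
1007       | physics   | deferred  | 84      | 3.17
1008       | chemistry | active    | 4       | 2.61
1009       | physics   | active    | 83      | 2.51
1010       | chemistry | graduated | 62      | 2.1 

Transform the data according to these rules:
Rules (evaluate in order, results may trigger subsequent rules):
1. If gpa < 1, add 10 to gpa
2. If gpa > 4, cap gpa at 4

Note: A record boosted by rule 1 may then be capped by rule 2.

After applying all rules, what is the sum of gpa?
28.8

Step 1: Apply rule 1 to records with gpa < 1
  - 0 records get bonus of 10
  - Of these, 0 records then exceed 4 and get capped
Step 2: Apply rule 2 to records with gpa > 4
  - 0 records (original) are capped
Step 3: Calculate final sum = 28.8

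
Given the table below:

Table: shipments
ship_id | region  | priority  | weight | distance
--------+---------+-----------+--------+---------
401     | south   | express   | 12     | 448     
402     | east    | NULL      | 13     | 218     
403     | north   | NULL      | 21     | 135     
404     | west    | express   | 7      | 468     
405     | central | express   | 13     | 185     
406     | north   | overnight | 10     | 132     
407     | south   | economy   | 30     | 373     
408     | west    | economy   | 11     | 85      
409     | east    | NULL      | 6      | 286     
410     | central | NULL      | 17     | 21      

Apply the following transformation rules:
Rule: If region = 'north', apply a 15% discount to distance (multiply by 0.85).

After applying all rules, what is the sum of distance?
2310.95

Step 1: Records with region = 'north' have total distance = 267
Step 2: Apply multiplier: 267 × 0.85 = 226.95
Step 3: Other records total: 2084
Step 4: Final sum = 226.95 + 2084 = 2310.95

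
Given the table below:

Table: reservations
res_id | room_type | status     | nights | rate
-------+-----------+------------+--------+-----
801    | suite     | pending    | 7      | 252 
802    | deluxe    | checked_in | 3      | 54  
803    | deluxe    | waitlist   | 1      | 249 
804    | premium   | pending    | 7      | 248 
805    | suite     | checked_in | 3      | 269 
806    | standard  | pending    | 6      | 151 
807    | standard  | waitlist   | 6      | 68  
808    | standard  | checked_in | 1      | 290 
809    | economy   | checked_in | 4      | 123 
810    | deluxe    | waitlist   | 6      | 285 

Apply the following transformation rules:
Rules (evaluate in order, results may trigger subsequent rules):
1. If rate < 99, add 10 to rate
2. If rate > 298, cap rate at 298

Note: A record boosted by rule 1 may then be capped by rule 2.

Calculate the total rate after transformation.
2009

Step 1: Apply rule 1 to records with rate < 99
  - 2 records get bonus of 10
  - Of these, 0 records then exceed 298 and get capped
Step 2: Apply rule 2 to records with rate > 298
  - 0 records (original) are capped
Step 3: Calculate final sum = 2009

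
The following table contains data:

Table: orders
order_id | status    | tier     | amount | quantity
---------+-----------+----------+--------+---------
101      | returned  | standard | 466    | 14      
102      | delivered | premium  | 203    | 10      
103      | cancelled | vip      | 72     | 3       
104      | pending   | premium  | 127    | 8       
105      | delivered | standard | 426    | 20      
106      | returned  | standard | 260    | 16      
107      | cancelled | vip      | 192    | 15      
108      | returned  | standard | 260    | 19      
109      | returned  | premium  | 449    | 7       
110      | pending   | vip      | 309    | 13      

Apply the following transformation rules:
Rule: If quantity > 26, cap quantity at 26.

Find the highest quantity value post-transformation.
20

Step 1: Original maximum quantity = 20
Step 2: Check cap of 26 against maximum
Step 3: No records exceed the cap (max 20 <= cap 26), so no capping applies
Step 4: Maximum after transformation = 20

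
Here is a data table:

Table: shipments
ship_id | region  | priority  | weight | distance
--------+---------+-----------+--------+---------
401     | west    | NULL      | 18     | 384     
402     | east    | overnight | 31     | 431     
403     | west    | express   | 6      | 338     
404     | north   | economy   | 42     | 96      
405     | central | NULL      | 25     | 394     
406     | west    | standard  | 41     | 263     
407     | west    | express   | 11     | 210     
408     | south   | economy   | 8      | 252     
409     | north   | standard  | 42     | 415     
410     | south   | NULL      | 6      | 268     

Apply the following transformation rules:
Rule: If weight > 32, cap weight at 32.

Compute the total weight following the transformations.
201

Step 1: 3 records have weight > 32
Step 2: These records originally summed to 125
Step 3: After capping: 3 × 32 = 96
Step 4: Unaffected records sum: 105
Step 5: Final sum = 96 + 105 = 201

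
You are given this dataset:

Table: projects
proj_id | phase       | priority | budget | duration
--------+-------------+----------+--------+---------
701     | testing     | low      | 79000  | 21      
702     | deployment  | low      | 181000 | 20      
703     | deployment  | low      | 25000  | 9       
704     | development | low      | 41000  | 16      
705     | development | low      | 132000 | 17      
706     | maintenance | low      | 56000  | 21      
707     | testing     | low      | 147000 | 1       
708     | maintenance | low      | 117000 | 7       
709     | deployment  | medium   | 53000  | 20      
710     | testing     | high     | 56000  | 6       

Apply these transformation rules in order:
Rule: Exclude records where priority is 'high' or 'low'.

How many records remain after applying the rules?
1

Step 1: Count records to exclude
  - 1 (high) + 8 (low) = 9 records
Step 2: Total records: 10
Step 3: Remaining = 10 - 9 = 1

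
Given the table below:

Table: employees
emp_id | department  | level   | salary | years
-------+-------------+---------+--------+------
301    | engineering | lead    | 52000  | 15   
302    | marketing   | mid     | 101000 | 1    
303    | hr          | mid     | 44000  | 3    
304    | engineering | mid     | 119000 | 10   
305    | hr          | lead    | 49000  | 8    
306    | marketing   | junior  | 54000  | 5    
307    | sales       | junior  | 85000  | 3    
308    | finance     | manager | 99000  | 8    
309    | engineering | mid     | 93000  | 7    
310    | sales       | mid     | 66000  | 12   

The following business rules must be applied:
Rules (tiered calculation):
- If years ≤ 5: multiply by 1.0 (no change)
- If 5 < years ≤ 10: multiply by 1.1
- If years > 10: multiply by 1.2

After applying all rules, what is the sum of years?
80.7

Step 1: Tier 1 (years ≤ 5): 4 records, sum = 12 × 1.0 = 12.0
Step 2: Tier 2 (5 < years ≤ 10): 4 records, sum = 33 × 1.1 = 36.3
Step 3: Tier 3 (years > 10): 2 records, sum = 27 × 1.2 = 32.4
Step 4: Final sum = 12.0 + 36.3 + 32.4 = 80.7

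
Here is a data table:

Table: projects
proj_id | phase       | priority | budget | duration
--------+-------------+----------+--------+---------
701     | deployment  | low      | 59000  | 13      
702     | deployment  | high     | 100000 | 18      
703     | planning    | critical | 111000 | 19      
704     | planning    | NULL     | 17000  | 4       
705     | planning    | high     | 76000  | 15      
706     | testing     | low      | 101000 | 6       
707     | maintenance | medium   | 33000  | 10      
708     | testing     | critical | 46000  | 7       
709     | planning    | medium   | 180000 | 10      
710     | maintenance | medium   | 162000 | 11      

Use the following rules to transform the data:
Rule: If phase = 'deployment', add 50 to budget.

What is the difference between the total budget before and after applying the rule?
100

Step 1: Original sum of budget = 885000
Step 2: 2 records have phase = 'deployment'
Step 3: Each affected record changes by 50
Step 4: Total change = 2 × 50 = 100
Step 5: New sum = 885000 + 100 = 885100
Step 6: Difference = |885100 - 885000| = 100
        (Sum increased by 100)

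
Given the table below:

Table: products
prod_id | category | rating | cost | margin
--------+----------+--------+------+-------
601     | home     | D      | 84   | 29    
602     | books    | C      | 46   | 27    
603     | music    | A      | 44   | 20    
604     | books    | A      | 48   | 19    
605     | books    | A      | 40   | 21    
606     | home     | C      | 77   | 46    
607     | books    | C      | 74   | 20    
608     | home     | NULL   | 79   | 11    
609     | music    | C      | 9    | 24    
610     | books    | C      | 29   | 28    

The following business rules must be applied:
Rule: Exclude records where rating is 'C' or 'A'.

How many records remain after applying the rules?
2

Step 1: Count records to exclude
  - 5 (C) + 3 (A) = 8 records
Step 2: Total records: 10
Step 3: Remaining = 10 - 8 = 2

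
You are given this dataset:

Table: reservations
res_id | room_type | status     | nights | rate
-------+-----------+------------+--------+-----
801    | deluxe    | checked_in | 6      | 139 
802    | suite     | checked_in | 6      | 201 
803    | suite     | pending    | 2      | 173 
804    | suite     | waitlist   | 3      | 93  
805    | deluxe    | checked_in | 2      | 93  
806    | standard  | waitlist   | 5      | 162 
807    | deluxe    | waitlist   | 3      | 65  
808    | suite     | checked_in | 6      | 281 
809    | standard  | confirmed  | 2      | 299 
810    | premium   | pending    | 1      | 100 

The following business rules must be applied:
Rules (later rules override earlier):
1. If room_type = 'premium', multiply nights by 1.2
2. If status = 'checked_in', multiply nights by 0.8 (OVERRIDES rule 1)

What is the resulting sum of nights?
32.2

Step 1: Rule 2 takes priority for records with status = 'checked_in'
  - 4 records: 20 × 0.8 = 16.0
Step 2: Rule 1 applies to remaining records with room_type = 'premium'
  - 1 records: 1 × 1.2 = 1.2
Step 3: Other records unchanged: 15
Step 4: Final sum = 16.0 + 1.2 + 15 = 32.2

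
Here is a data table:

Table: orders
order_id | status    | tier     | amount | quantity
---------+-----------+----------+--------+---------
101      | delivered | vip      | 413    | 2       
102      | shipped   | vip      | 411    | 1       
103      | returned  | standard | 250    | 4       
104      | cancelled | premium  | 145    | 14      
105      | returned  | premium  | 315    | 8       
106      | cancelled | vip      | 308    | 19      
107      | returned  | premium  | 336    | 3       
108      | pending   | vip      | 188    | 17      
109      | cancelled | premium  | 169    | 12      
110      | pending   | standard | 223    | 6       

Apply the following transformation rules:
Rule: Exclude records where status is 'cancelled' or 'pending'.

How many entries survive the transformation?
5

Step 1: Count records to exclude
  - 3 (cancelled) + 2 (pending) = 5 records
Step 2: Total records: 10
Step 3: Remaining = 10 - 5 = 5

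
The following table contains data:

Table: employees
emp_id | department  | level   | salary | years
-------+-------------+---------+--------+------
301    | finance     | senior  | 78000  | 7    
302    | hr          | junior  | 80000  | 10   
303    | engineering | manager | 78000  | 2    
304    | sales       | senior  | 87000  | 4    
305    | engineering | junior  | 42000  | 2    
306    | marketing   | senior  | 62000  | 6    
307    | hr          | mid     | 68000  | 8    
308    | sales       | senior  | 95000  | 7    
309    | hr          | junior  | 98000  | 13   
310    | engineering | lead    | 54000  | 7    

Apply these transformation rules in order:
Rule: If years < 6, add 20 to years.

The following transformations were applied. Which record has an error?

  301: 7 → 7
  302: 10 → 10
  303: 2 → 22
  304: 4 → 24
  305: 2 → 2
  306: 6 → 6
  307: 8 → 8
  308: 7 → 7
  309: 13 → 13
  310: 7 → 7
Record 305 has an error. The correct transformed value should be 22, not 2.

Step 1: Check each record against the rule
Step 2: Record 305 has years = 2
Step 3: Since 2 < 6, the bonus should have been applied
Step 4: Correct value = 22, but claimed value = 2
Conclusion: Record 305 has the error.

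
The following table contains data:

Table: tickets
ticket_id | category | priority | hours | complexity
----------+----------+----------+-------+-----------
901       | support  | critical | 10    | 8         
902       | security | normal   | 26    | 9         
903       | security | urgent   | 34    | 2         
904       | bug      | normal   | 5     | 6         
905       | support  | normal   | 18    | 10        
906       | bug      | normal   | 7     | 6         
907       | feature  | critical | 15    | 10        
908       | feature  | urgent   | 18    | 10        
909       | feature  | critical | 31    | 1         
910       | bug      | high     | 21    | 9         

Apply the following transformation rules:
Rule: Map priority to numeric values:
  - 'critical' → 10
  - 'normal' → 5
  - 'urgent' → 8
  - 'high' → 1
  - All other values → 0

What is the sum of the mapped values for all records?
67

Step 1: Apply mapping to each record
Step 2: Count by status:
  'critical': 3 records × 10 = 30
  'normal': 4 records × 5 = 20
  'urgent': 2 records × 8 = 16
  'high': 1 records × 1 = 1
Step 3: Sum all mapped values = 67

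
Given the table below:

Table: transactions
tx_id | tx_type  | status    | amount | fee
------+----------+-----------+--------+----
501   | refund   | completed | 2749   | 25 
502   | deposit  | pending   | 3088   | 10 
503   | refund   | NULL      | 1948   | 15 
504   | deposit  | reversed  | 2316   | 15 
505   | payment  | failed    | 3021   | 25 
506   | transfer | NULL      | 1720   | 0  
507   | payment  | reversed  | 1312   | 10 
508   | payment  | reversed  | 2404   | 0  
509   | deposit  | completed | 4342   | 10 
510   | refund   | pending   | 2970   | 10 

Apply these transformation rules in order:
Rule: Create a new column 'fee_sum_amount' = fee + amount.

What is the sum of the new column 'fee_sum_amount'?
25990

Step 1: For each record, compute fee + amount
Example calculations:
  25 + 2749 = 2774
  10 + 3088 = 3098
  15 + 1948 = 1963
  ...
Step 2: Sum all derived values
Step 3: Total = 25990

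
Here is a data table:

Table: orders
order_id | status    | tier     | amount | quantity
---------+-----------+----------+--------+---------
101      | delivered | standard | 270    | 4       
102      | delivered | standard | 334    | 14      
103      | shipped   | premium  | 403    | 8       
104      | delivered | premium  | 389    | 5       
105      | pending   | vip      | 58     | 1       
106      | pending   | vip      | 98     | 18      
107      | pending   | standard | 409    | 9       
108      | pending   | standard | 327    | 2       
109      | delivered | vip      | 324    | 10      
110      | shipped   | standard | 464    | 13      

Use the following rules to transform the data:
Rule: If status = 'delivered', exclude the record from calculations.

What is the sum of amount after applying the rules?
1759

Step 1: Identify records where status = 'delivered'
Step 2: The excluded records sum to 1317
Step 3: Original total amount = 3076
Step 4: Remaining total = 3076 - 1317 = 1759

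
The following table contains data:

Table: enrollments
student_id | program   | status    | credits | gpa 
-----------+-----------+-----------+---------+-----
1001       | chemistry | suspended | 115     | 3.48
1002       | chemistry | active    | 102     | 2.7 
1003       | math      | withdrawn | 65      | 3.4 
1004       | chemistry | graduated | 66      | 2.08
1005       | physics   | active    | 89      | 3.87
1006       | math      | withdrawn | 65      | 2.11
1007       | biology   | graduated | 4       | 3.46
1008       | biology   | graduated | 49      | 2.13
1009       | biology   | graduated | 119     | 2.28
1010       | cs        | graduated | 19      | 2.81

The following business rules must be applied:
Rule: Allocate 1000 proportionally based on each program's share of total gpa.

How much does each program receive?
biology: 277.9, chemistry: 291.67, cs: 99.22, math: 194.56, physics: 136.65

Step 1: Calculate total gpa = 28.32
Step 2: Calculate each program's proportion:
  biology: 7.87/28.32 = 27.79% → 277.9
  chemistry: 8.26/28.32 = 29.17% → 291.67
  cs: 2.81/28.32 = 9.92% → 99.22
  math: 5.51/28.32 = 19.46% → 194.56
  physics: 3.87/28.32 = 13.67% → 136.65
Step 3: Verify: sum of allocations ≈ 1000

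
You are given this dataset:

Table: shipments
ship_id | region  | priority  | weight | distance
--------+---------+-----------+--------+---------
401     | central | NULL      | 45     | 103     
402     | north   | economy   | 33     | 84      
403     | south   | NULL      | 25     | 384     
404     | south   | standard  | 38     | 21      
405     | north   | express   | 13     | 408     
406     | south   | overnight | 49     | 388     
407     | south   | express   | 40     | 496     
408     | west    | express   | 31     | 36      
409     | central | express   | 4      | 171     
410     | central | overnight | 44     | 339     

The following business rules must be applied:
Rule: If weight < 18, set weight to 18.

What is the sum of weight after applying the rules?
341

Step 1: 2 records have weight < 18
Step 2: These records originally summed to 17
Step 3: After setting to minimum: 2 × 18 = 36
Step 4: Unaffected records sum: 305
Step 5: Final sum = 36 + 305 = 341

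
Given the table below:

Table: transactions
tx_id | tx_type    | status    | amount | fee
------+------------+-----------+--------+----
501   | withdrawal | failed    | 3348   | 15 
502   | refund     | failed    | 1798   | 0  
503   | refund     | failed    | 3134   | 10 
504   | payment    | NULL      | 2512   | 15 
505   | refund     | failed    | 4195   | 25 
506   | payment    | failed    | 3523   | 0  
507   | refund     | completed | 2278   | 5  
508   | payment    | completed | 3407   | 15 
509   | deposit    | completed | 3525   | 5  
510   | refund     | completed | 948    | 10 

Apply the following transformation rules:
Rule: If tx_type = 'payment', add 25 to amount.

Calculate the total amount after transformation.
28743

Step 1: Count records where tx_type = 'payment': 3
Step 2: Total bonus added: 3 × 25 = 75
Step 3: Original sum of amount: 28668
Step 4: Final sum = 28668 + 75 = 28743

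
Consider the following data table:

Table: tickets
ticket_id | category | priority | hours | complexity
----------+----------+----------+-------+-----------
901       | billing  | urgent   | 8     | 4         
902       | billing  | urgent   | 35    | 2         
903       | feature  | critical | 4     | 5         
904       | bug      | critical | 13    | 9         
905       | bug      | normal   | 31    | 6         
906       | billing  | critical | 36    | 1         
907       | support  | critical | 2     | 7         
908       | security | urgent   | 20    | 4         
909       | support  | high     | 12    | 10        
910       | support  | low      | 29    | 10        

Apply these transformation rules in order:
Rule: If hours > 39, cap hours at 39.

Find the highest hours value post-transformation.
36

Step 1: Original maximum hours = 36
Step 2: Check cap of 39 against maximum
Step 3: No records exceed the cap (max 36 <= cap 39), so no capping applies
Step 4: Maximum after transformation = 36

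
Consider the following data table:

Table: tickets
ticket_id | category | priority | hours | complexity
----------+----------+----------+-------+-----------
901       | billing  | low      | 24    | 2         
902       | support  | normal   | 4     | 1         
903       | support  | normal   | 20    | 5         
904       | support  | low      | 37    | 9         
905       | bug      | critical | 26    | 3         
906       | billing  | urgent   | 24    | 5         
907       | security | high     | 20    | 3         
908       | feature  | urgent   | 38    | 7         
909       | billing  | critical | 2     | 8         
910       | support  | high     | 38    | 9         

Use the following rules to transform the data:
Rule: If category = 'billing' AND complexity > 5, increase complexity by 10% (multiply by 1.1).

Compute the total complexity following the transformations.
52.8

Step 1: Find records where category = 'billing' AND complexity > 5
Step 2: 1 records match, summing to 8
Step 3: After multiplier: 8 × 1.1 = 8.8
Step 4: Unaffected records sum: 44
Step 5: Final sum = 8.8 + 44 = 52.8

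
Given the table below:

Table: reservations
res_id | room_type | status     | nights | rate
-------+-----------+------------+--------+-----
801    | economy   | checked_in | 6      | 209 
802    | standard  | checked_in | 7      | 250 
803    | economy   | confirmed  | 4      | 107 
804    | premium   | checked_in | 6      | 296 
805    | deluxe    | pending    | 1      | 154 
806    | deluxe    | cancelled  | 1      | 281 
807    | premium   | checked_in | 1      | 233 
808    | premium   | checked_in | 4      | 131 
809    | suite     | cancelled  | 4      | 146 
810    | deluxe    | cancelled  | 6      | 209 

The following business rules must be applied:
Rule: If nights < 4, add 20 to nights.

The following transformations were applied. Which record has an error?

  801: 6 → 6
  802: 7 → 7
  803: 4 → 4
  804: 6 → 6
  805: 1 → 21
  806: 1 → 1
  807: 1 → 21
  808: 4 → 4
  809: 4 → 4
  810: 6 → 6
Record 806 has an error. The correct transformed value should be 21, not 1.

Step 1: Check each record against the rule
Step 2: Record 806 has nights = 1
Step 3: Since 1 < 4, the bonus should have been applied
Step 4: Correct value = 21, but claimed value = 1
Conclusion: Record 806 has the error.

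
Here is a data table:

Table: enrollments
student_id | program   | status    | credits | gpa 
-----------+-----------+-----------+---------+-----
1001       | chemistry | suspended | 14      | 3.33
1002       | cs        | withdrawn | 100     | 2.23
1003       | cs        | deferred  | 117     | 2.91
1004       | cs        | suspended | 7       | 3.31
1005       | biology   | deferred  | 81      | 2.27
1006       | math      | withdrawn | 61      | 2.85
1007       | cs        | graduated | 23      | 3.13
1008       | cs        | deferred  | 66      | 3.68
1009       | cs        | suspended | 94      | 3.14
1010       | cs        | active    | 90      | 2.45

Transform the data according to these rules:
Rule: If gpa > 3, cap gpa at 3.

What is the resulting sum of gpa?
27.71

Step 1: 5 records have gpa > 3
Step 2: These records originally summed to 16.59
Step 3: After capping: 5 × 3 = 15
Step 4: Unaffected records sum: 12.71
Step 5: Final sum = 15 + 12.71 = 27.71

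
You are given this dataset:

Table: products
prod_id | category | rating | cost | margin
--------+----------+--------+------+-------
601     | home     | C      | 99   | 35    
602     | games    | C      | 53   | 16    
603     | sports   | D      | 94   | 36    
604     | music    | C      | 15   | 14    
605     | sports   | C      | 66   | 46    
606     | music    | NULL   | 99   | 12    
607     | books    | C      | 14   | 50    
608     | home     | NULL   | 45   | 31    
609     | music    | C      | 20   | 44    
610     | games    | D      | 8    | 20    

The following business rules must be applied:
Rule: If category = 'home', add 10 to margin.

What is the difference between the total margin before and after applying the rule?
20

Step 1: Original sum of margin = 304
Step 2: 2 records have category = 'home'
Step 3: Each affected record changes by 10
Step 4: Total change = 2 × 10 = 20
Step 5: New sum = 304 + 20 = 324
Step 6: Difference = |324 - 304| = 20
        (Sum increased by 20)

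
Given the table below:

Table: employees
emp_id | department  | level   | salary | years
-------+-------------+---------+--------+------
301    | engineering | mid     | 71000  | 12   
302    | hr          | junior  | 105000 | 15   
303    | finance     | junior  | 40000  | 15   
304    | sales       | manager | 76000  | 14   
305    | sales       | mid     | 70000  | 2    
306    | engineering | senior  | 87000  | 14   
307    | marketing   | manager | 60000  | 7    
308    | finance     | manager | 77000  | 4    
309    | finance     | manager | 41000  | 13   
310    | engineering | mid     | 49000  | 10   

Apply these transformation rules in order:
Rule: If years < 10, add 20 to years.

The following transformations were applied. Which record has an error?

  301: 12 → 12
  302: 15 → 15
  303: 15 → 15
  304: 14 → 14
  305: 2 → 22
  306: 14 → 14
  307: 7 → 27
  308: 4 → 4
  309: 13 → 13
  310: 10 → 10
Record 308 has an error. The correct transformed value should be 24, not 4.

Step 1: Check each record against the rule
Step 2: Record 308 has years = 4
Step 3: Since 4 < 10, the bonus should have been applied
Step 4: Correct value = 24, but claimed value = 4
Conclusion: Record 308 has the error.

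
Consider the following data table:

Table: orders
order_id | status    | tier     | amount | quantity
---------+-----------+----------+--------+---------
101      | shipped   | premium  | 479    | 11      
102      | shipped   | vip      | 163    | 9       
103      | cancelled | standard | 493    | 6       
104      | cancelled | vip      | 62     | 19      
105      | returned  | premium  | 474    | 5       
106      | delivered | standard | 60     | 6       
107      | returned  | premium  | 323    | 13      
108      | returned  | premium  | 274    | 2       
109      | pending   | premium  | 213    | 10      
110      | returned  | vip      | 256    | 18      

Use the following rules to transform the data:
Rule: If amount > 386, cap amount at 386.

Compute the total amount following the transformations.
2509

Step 1: 3 records have amount > 386
Step 2: These records originally summed to 1446
Step 3: After capping: 3 × 386 = 1158
Step 4: Unaffected records sum: 1351
Step 5: Final sum = 1158 + 1351 = 2509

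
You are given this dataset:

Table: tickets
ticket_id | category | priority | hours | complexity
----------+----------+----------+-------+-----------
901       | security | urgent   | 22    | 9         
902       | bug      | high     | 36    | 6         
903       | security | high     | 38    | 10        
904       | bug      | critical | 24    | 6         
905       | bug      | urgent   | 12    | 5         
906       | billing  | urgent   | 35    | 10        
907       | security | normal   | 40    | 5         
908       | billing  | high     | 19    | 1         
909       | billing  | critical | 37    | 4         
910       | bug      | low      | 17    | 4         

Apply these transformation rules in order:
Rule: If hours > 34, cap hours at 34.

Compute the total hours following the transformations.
264

Step 1: 5 records have hours > 34
Step 2: These records originally summed to 186
Step 3: After capping: 5 × 34 = 170
Step 4: Unaffected records sum: 94
Step 5: Final sum = 170 + 94 = 264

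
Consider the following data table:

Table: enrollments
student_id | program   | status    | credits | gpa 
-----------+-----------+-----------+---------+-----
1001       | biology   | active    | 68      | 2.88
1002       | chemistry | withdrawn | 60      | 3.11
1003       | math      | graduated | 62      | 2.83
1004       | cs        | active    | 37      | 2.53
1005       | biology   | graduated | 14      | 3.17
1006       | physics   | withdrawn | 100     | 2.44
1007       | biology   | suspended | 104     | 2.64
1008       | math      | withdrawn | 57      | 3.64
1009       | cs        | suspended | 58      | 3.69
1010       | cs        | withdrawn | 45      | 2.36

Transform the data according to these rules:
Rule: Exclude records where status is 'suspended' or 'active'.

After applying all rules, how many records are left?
6

Step 1: Count records to exclude
  - 2 (suspended) + 2 (active) = 4 records
Step 2: Total records: 10
Step 3: Remaining = 10 - 4 = 6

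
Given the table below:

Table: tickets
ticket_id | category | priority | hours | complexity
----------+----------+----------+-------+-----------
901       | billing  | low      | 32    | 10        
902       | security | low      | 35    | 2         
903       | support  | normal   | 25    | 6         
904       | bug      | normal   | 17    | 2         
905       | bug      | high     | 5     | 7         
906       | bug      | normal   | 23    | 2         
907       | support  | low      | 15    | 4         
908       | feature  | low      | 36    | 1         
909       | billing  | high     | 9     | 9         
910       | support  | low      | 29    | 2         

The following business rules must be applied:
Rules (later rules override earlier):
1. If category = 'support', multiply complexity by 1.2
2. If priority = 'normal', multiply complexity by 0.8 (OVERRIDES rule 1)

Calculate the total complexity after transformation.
44.2

Step 1: Rule 2 takes priority for records with priority = 'normal'
  - 3 records: 10 × 0.8 = 8.0
Step 2: Rule 1 applies to remaining records with category = 'support'
  - 2 records: 6 × 1.2 = 7.2
Step 3: Other records unchanged: 29
Step 4: Final sum = 8.0 + 7.2 + 29 = 44.2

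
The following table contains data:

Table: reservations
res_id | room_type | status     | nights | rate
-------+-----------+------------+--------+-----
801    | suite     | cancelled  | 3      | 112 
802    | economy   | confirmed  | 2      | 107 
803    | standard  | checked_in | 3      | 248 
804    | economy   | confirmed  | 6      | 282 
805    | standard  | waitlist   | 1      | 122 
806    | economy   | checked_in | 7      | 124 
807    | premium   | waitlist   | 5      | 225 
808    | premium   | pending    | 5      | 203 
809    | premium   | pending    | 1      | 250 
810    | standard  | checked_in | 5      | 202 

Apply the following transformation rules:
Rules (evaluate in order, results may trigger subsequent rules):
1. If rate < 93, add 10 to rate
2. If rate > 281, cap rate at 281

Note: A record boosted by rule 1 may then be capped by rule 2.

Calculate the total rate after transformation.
1874

Step 1: Apply rule 1 to records with rate < 93
  - 0 records get bonus of 10
  - Of these, 0 records then exceed 281 and get capped
Step 2: Apply rule 2 to records with rate > 281
  - 1 records (original) are capped
Step 3: Calculate final sum = 1874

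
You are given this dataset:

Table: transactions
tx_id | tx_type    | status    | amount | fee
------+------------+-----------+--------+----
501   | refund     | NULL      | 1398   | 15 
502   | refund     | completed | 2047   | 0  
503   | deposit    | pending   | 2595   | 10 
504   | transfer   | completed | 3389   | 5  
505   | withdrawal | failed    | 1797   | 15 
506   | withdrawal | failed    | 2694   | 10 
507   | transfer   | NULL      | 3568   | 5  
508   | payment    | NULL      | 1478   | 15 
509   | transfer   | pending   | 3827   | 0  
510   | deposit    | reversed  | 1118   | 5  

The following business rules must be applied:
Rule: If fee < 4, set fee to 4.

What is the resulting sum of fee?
88

Step 1: 2 records have fee < 4
Step 2: These records originally summed to 0
Step 3: After setting to minimum: 2 × 4 = 8
Step 4: Unaffected records sum: 80
Step 5: Final sum = 8 + 80 = 88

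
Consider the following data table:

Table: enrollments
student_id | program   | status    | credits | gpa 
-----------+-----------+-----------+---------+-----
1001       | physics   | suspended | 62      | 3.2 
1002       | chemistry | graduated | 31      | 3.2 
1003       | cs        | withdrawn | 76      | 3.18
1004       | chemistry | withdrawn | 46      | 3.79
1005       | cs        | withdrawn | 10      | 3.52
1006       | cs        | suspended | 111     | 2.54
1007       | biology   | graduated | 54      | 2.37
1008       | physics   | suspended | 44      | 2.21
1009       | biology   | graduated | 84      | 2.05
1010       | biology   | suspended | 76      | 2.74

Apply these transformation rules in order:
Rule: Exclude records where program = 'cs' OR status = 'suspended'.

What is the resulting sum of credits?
215

Step 1: Find records where program = 'cs' OR status = 'suspended'
Step 2: 6 records match, summing to 379
Step 3: Original sum: 594
Step 4: Remaining sum = 594 - 379 = 215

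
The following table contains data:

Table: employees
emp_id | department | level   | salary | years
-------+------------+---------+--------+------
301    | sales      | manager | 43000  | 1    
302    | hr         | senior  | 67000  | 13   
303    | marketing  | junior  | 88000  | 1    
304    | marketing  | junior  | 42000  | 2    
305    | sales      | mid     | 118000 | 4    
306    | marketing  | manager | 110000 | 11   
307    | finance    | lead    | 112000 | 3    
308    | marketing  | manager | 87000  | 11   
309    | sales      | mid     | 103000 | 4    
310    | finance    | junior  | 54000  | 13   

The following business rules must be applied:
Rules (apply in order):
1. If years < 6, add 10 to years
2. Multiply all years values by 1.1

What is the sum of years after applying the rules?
135.3

Step 1: Apply Rule 1 - Add 10 to records with years < 6
  - 6 records affected: 15 + (6 × 10) = 75
  - Unaffected records: 48
  - Sum after Rule 1: 123
Step 2: Apply Rule 2 - Multiply all by 1.1
  - 123 × 1.1 = 135.3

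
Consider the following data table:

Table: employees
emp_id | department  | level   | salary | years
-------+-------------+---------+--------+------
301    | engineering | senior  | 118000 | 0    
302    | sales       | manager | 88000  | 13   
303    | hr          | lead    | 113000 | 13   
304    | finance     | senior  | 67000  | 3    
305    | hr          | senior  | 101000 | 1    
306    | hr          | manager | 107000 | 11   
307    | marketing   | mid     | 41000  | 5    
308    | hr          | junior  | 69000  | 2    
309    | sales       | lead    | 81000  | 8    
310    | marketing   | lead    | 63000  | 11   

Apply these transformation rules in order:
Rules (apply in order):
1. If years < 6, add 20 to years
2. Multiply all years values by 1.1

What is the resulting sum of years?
183.7

Step 1: Apply Rule 1 - Add 20 to records with years < 6
  - 5 records affected: 11 + (5 × 20) = 111
  - Unaffected records: 56
  - Sum after Rule 1: 167
Step 2: Apply Rule 2 - Multiply all by 1.1
  - 167 × 1.1 = 183.7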